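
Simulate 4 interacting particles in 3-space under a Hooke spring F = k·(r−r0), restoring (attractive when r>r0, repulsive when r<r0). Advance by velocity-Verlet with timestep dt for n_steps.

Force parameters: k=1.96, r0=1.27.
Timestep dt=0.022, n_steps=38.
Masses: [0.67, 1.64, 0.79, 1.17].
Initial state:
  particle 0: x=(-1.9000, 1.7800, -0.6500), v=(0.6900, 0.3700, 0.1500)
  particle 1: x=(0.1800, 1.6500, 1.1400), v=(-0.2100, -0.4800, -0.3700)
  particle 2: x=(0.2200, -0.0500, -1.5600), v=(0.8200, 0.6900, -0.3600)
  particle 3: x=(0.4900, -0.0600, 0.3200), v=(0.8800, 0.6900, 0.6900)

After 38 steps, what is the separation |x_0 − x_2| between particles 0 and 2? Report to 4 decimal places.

step 0: x0=(-1.9000, 1.7800, -0.6500) x1=(0.1800, 1.6500, 1.1400) x2=(0.2200, -0.0500, -1.5600) x3=(0.4900, -0.0600, 0.3200)
step 1: x0=(-1.8822, 1.7866, -0.6460) x1=(0.1751, 1.6390, 1.1310) x2=(0.2374, -0.0336, -1.5663) x3=(0.5087, -0.0441, 0.3348)
step 2: x0=(-1.8590, 1.7900, -0.6405) x1=(0.1696, 1.6271, 1.1204) x2=(0.2533, -0.0147, -1.5692) x3=(0.5261, -0.0269, 0.3488)
step 3: x0=(-1.8307, 1.7904, -0.6336) x1=(0.1637, 1.6145, 1.1082) x2=(0.2679, 0.0065, -1.5687) x3=(0.5421, -0.0084, 0.3620)
step 4: x0=(-1.7972, 1.7876, -0.6254) x1=(0.1572, 1.6010, 1.0944) x2=(0.2811, 0.0301, -1.5649) x3=(0.5569, 0.0114, 0.3744)
step 5: x0=(-1.7586, 1.7819, -0.6158) x1=(0.1502, 1.5868, 1.0791) x2=(0.2930, 0.0560, -1.5578) x3=(0.5703, 0.0324, 0.3859)
step 6: x0=(-1.7152, 1.7732, -0.6049) x1=(0.1428, 1.5719, 1.0623) x2=(0.3035, 0.0841, -1.5474) x3=(0.5824, 0.0546, 0.3965)
step 7: x0=(-1.6670, 1.7616, -0.5927) x1=(0.1350, 1.5563, 1.0440) x2=(0.3127, 0.1144, -1.5337) x3=(0.5933, 0.0779, 0.4062)
step 8: x0=(-1.6142, 1.7473, -0.5794) x1=(0.1268, 1.5401, 1.0243) x2=(0.3206, 0.1466, -1.5169) x3=(0.6030, 0.1024, 0.4151)
step 9: x0=(-1.5571, 1.7303, -0.5648) x1=(0.1183, 1.5233, 1.0033) x2=(0.3272, 0.1808, -1.4969) x3=(0.6115, 0.1278, 0.4230)
step 10: x0=(-1.4958, 1.7108, -0.5492) x1=(0.1095, 1.5059, 0.9811) x2=(0.3327, 0.2168, -1.4739) x3=(0.6188, 0.1543, 0.4300)
step 11: x0=(-1.4306, 1.6890, -0.5326) x1=(0.1004, 1.4881, 0.9576) x2=(0.3371, 0.2546, -1.4479) x3=(0.6251, 0.1816, 0.4362)
step 12: x0=(-1.3618, 1.6648, -0.5149) x1=(0.0910, 1.4698, 0.9330) x2=(0.3404, 0.2939, -1.4191) x3=(0.6303, 0.2097, 0.4415)
step 13: x0=(-1.2895, 1.6387, -0.4964) x1=(0.0815, 1.4512, 0.9073) x2=(0.3427, 0.3347, -1.3877) x3=(0.6345, 0.2387, 0.4460)
step 14: x0=(-1.2143, 1.6106, -0.4770) x1=(0.0717, 1.4321, 0.8806) x2=(0.3441, 0.3768, -1.3536) x3=(0.6379, 0.2683, 0.4496)
step 15: x0=(-1.1362, 1.5807, -0.4569) x1=(0.0618, 1.4128, 0.8530) x2=(0.3447, 0.4201, -1.3172) x3=(0.6404, 0.2985, 0.4524)
step 16: x0=(-1.0556, 1.5494, -0.4362) x1=(0.0519, 1.3932, 0.8246) x2=(0.3445, 0.4645, -1.2785) x3=(0.6421, 0.3293, 0.4545)
step 17: x0=(-0.9730, 1.5166, -0.4149) x1=(0.0418, 1.3733, 0.7955) x2=(0.3437, 0.5098, -1.2377) x3=(0.6432, 0.3606, 0.4559)
step 18: x0=(-0.8884, 1.4827, -0.3930) x1=(0.0317, 1.3533, 0.7657) x2=(0.3423, 0.5558, -1.1950) x3=(0.6437, 0.3922, 0.4566)
step 19: x0=(-0.8025, 1.4479, -0.3708) x1=(0.0215, 1.3332, 0.7354) x2=(0.3405, 0.6025, -1.1506) x3=(0.6437, 0.4242, 0.4568)
step 20: x0=(-0.7153, 1.4122, -0.3483) x1=(0.0114, 1.3129, 0.7047) x2=(0.3383, 0.6497, -1.1047) x3=(0.6433, 0.4564, 0.4563)
step 21: x0=(-0.6273, 1.3760, -0.3256) x1=(0.0012, 1.2926, 0.6736) x2=(0.3358, 0.6973, -1.0575) x3=(0.6425, 0.4888, 0.4553)
step 22: x0=(-0.5387, 1.3393, -0.3028) x1=(-0.0090, 1.2723, 0.6422) x2=(0.3332, 0.7451, -1.0093) x3=(0.6416, 0.5212, 0.4540)
step 23: x0=(-0.4500, 1.3024, -0.2799) x1=(-0.0191, 1.2520, 0.6107) x2=(0.3305, 0.7931, -0.9602) x3=(0.6405, 0.5537, 0.4522)
step 24: x0=(-0.3612, 1.2654, -0.2572) x1=(-0.0292, 1.2318, 0.5791) x2=(0.3279, 0.8411, -0.9105) x3=(0.6394, 0.5861, 0.4502)
step 25: x0=(-0.2728, 1.2285, -0.2346) x1=(-0.0394, 1.2116, 0.5476) x2=(0.3254, 0.8891, -0.8605) x3=(0.6385, 0.6184, 0.4479)
step 26: x0=(-0.1848, 1.1918, -0.2124) x1=(-0.0496, 1.1916, 0.5163) x2=(0.3232, 0.9369, -0.8103) x3=(0.6377, 0.6505, 0.4456)
step 27: x0=(-0.0974, 1.1553, -0.1904) x1=(-0.0599, 1.1717, 0.4852) x2=(0.3212, 0.9846, -0.7604) x3=(0.6371, 0.6825, 0.4432)
step 28: x0=(-0.0107, 1.1191, -0.1689) x1=(-0.0704, 1.1519, 0.4544) x2=(0.3196, 1.0321, -0.7109) x3=(0.6370, 0.7141, 0.4408)
step 29: x0=(0.0754, 1.0832, -0.1478) x1=(-0.0811, 1.1322, 0.4241) x2=(0.3184, 1.0795, -0.6621) x3=(0.6374, 0.7455, 0.4387)
step 30: x0=(0.1609, 1.0474, -0.1270) x1=(-0.0922, 1.1128, 0.3941) x2=(0.3176, 1.1270, -0.6143) x3=(0.6382, 0.7766, 0.4368)
step 31: x0=(0.2461, 1.0115, -0.1067) x1=(-0.1038, 1.0934, 0.3646) x2=(0.3171, 1.1746, -0.5676) x3=(0.6397, 0.8073, 0.4353)
step 32: x0=(0.3313, 0.9754, -0.0867) x1=(-0.1158, 1.0743, 0.3355) x2=(0.3168, 1.2226, -0.5223) x3=(0.6419, 0.8377, 0.4343)
step 33: x0=(0.4167, 0.9388, -0.0671) x1=(-0.1285, 1.0552, 0.3068) x2=(0.3165, 1.2713, -0.4783) x3=(0.6447, 0.8678, 0.4339)
step 34: x0=(0.5026, 0.9015, -0.0481) x1=(-0.1419, 1.0362, 0.2784) x2=(0.3162, 1.3206, -0.4355) x3=(0.6481, 0.8978, 0.4343)
step 35: x0=(0.5891, 0.8635, -0.0299) x1=(-0.1558, 1.0173, 0.2503) x2=(0.3158, 1.3708, -0.3938) x3=(0.6522, 0.9275, 0.4355)
step 36: x0=(0.6764, 0.8246, -0.0126) x1=(-0.1704, 0.9983, 0.2224) x2=(0.3153, 1.4218, -0.3532) x3=(0.6567, 0.9572, 0.4376)
step 37: x0=(0.7645, 0.7847, 0.0038) x1=(-0.1855, 0.9793, 0.1946) x2=(0.3146, 1.4737, -0.3134) x3=(0.6617, 0.9870, 0.4406)
step 38: x0=(0.8536, 0.7438, 0.0194) x1=(-0.2012, 0.9601, 0.1669) x2=(0.3139, 1.5265, -0.2744) x3=(0.6669, 1.0169, 0.4444)

0.9951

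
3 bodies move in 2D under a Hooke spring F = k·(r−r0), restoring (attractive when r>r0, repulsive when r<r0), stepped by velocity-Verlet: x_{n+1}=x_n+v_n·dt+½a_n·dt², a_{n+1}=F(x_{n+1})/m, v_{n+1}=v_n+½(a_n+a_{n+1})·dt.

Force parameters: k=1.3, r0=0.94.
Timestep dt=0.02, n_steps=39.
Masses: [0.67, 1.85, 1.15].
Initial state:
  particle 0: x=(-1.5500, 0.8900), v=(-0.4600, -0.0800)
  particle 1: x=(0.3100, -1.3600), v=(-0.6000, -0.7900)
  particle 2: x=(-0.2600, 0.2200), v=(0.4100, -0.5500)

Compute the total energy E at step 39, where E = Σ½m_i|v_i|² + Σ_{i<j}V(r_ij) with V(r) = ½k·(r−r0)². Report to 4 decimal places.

4.3265

step 0: x0=(-1.5500, 0.8900) x1=(0.3100, -1.3600) x2=(-0.2600, 0.2200)
step 1: x0=(-1.5585, 0.8877) x1=(0.2978, -1.3755) x2=(-0.2518, 0.2089)
step 2: x0=(-1.5657, 0.8840) x1=(0.2852, -1.3903) x2=(-0.2438, 0.1976)
step 3: x0=(-1.5716, 0.8790) x1=(0.2721, -1.4046) x2=(-0.2359, 0.1861)
step 4: x0=(-1.5760, 0.8725) x1=(0.2586, -1.4182) x2=(-0.2281, 0.1744)
step 5: x0=(-1.5791, 0.8646) x1=(0.2448, -1.4311) x2=(-0.2204, 0.1625)
step 6: x0=(-1.5809, 0.8553) x1=(0.2305, -1.4435) x2=(-0.2129, 0.1504)
step 7: x0=(-1.5812, 0.8446) x1=(0.2158, -1.4552) x2=(-0.2055, 0.1381)
step 8: x0=(-1.5803, 0.8324) x1=(0.2007, -1.4662) x2=(-0.1983, 0.1257)
step 9: x0=(-1.5779, 0.8189) x1=(0.1852, -1.4767) x2=(-0.1912, 0.1130)
step 10: x0=(-1.5742, 0.8039) x1=(0.1694, -1.4865) x2=(-0.1844, 0.1002)
step 11: x0=(-1.5692, 0.7875) x1=(0.1532, -1.4957) x2=(-0.1777, 0.0872)
step 12: x0=(-1.5628, 0.7696) x1=(0.1366, -1.5043) x2=(-0.1712, 0.0740)
step 13: x0=(-1.5551, 0.7504) x1=(0.1197, -1.5122) x2=(-0.1649, 0.0607)
step 14: x0=(-1.5461, 0.7298) x1=(0.1024, -1.5196) x2=(-0.1588, 0.0472)
step 15: x0=(-1.5359, 0.7079) x1=(0.0848, -1.5264) x2=(-0.1529, 0.0335)
step 16: x0=(-1.5244, 0.6846) x1=(0.0668, -1.5325) x2=(-0.1472, 0.0196)
step 17: x0=(-1.5117, 0.6600) x1=(0.0486, -1.5381) x2=(-0.1417, 0.0056)
step 18: x0=(-1.4978, 0.6340) x1=(0.0300, -1.5431) x2=(-0.1363, -0.0085)
step 19: x0=(-1.4828, 0.6068) x1=(0.0111, -1.5476) x2=(-0.1312, -0.0229)
step 20: x0=(-1.4666, 0.5783) x1=(-0.0080, -1.5515) x2=(-0.1263, -0.0374)
step 21: x0=(-1.4493, 0.5486) x1=(-0.0274, -1.5548) x2=(-0.1216, -0.0520)
step 22: x0=(-1.4309, 0.5178) x1=(-0.0471, -1.5577) x2=(-0.1171, -0.0669)
step 23: x0=(-1.4115, 0.4857) x1=(-0.0670, -1.5600) x2=(-0.1128, -0.0818)
step 24: x0=(-1.3912, 0.4525) x1=(-0.0872, -1.5618) x2=(-0.1087, -0.0970)
step 25: x0=(-1.3699, 0.4183) x1=(-0.1076, -1.5631) x2=(-0.1047, -0.1123)
step 26: x0=(-1.3477, 0.3830) x1=(-0.1282, -1.5639) x2=(-0.1010, -0.1277)
step 27: x0=(-1.3246, 0.3466) x1=(-0.1490, -1.5642) x2=(-0.0974, -0.1433)
step 28: x0=(-1.3008, 0.3093) x1=(-0.1700, -1.5642) x2=(-0.0940, -0.1591)
step 29: x0=(-1.2762, 0.2711) x1=(-0.1912, -1.5636) x2=(-0.0907, -0.1750)
step 30: x0=(-1.2509, 0.2320) x1=(-0.2125, -1.5627) x2=(-0.0876, -0.1910)
step 31: x0=(-1.2249, 0.1920) x1=(-0.2340, -1.5614) x2=(-0.0847, -0.2072)
step 32: x0=(-1.1983, 0.1513) x1=(-0.2556, -1.5597) x2=(-0.0818, -0.2236)
step 33: x0=(-1.1712, 0.1098) x1=(-0.2774, -1.5576) x2=(-0.0791, -0.2401)
step 34: x0=(-1.1435, 0.0676) x1=(-0.2992, -1.5552) x2=(-0.0766, -0.2567)
step 35: x0=(-1.1154, 0.0247) x1=(-0.3212, -1.5524) x2=(-0.0741, -0.2735)
step 36: x0=(-1.0870, -0.0187) x1=(-0.3432, -1.5494) x2=(-0.0717, -0.2905)
step 37: x0=(-1.0581, -0.0627) x1=(-0.3653, -1.5461) x2=(-0.0694, -0.3076)
step 38: x0=(-1.0290, -0.1072) x1=(-0.3875, -1.5425) x2=(-0.0672, -0.3248)
step 39: x0=(-0.9997, -0.1522) x1=(-0.4097, -1.5386) x2=(-0.0650, -0.3421)
step 0 velocities: v0=(-0.4600, -0.0800) v1=(-0.6000, -0.7900) v2=(0.4100, -0.5500)
step 0: KE=1.2539, PE=3.0735, E=4.3274
step 39 velocities: v0=(1.4719, -2.2585) v1=(-1.1117, 0.1985) v2=(0.1076, -0.8711)
step 39: KE=4.0571, PE=0.2694, E=4.3265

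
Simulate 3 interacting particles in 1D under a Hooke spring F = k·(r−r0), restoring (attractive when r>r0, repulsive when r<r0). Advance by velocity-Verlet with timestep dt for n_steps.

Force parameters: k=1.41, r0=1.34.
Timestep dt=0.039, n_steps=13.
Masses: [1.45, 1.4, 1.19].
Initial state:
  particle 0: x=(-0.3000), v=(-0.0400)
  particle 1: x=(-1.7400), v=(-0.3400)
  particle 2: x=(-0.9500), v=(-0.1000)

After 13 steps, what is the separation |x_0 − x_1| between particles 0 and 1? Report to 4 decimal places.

step 0: x0=(-0.3000) x1=(-1.7400) x2=(-0.9500)
step 1: x0=(-0.3011) x1=(-1.7536) x2=(-0.9540)
step 2: x0=(-0.3014) x1=(-1.7679) x2=(-0.9583)
step 3: x0=(-0.3008) x1=(-1.7827) x2=(-0.9629)
step 4: x0=(-0.2995) x1=(-1.7982) x2=(-0.9677)
step 5: x0=(-0.2974) x1=(-1.8142) x2=(-0.9729)
step 6: x0=(-0.2946) x1=(-1.8307) x2=(-0.9783)
step 7: x0=(-0.2911) x1=(-1.8476) x2=(-0.9841)
step 8: x0=(-0.2869) x1=(-1.8650) x2=(-0.9901)
step 9: x0=(-0.2822) x1=(-1.8826) x2=(-0.9965)
step 10: x0=(-0.2769) x1=(-1.9006) x2=(-1.0031)
step 11: x0=(-0.2712) x1=(-1.9188) x2=(-1.0101)
step 12: x0=(-0.2650) x1=(-1.9372) x2=(-1.0174)
step 13: x0=(-0.2584) x1=(-1.9558) x2=(-1.0250)

1.6974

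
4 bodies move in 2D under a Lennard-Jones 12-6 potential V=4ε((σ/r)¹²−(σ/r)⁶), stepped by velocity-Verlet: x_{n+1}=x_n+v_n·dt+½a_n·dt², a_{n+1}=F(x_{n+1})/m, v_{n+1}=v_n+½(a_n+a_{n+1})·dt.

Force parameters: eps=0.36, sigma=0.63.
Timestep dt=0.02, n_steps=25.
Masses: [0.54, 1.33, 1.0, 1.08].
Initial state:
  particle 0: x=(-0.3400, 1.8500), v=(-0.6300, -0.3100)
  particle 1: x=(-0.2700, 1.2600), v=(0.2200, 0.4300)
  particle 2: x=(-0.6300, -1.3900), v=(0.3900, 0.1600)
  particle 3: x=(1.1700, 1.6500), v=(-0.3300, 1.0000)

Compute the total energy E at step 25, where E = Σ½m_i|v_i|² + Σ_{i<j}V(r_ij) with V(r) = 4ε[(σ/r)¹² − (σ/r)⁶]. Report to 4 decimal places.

1.7678

step 0: x0=(-0.3400, 1.8500) x1=(-0.2700, 1.2600) x2=(-0.6300, -1.3900) x3=(1.1700, 1.6500)
step 1: x0=(-0.3543, 1.8578) x1=(-0.2649, 1.2629) x2=(-0.6222, -1.3868) x3=(1.1634, 1.6700)
step 2: x0=(-0.3719, 1.8884) x1=(-0.2584, 1.2566) x2=(-0.6144, -1.3836) x3=(1.1568, 1.6900)
step 3: x0=(-0.3908, 1.9258) x1=(-0.2515, 1.2475) x2=(-0.6066, -1.3804) x3=(1.1501, 1.7100)
step 4: x0=(-0.4098, 1.9640) x1=(-0.2444, 1.2381) x2=(-0.5988, -1.3772) x3=(1.1434, 1.7300)
step 5: x0=(-0.4286, 2.0013) x1=(-0.2374, 1.2290) x2=(-0.5910, -1.3740) x3=(1.1367, 1.7500)
step 6: x0=(-0.4471, 2.0376) x1=(-0.2305, 1.2203) x2=(-0.5832, -1.3708) x3=(1.1300, 1.7700)
step 7: x0=(-0.4654, 2.0732) x1=(-0.2237, 1.2120) x2=(-0.5754, -1.3676) x3=(1.1233, 1.7899)
step 8: x0=(-0.4835, 2.1080) x1=(-0.2169, 1.2040) x2=(-0.5676, -1.3644) x3=(1.1165, 1.8099)
step 9: x0=(-0.5014, 2.1425) x1=(-0.2102, 1.1961) x2=(-0.5598, -1.3612) x3=(1.1097, 1.8299)
step 10: x0=(-0.5193, 2.1765) x1=(-0.2035, 1.1884) x2=(-0.5520, -1.3580) x3=(1.1030, 1.8499)
step 11: x0=(-0.5370, 2.2103) x1=(-0.1969, 1.1808) x2=(-0.5442, -1.3548) x3=(1.0961, 1.8698)
step 12: x0=(-0.5547, 2.2439) x1=(-0.1902, 1.1733) x2=(-0.5364, -1.3516) x3=(1.0893, 1.8898)
step 13: x0=(-0.5723, 2.2773) x1=(-0.1836, 1.1658) x2=(-0.5286, -1.3484) x3=(1.0825, 1.9097)
step 14: x0=(-0.5898, 2.3106) x1=(-0.1770, 1.1584) x2=(-0.5208, -1.3452) x3=(1.0756, 1.9297)
step 15: x0=(-0.6073, 2.3438) x1=(-0.1704, 1.1510) x2=(-0.5130, -1.3420) x3=(1.0687, 1.9496)
step 16: x0=(-0.6248, 2.3769) x1=(-0.1637, 1.1437) x2=(-0.5052, -1.3388) x3=(1.0618, 1.9695)
step 17: x0=(-0.6423, 2.4100) x1=(-0.1571, 1.1364) x2=(-0.4974, -1.3356) x3=(1.0549, 1.9895)
step 18: x0=(-0.6597, 2.4431) x1=(-0.1505, 1.1291) x2=(-0.4896, -1.3323) x3=(1.0480, 2.0094)
step 19: x0=(-0.6771, 2.4761) x1=(-0.1439, 1.1219) x2=(-0.4818, -1.3291) x3=(1.0411, 2.0293)
step 20: x0=(-0.6945, 2.5091) x1=(-0.1373, 1.1146) x2=(-0.4740, -1.3259) x3=(1.0341, 2.0492)
step 21: x0=(-0.7118, 2.5420) x1=(-0.1306, 1.1074) x2=(-0.4662, -1.3227) x3=(1.0272, 2.0691)
step 22: x0=(-0.7292, 2.5750) x1=(-0.1240, 1.1002) x2=(-0.4584, -1.3195) x3=(1.0202, 2.0890)
step 23: x0=(-0.7465, 2.6079) x1=(-0.1174, 1.0930) x2=(-0.4506, -1.3163) x3=(1.0132, 2.1089)
step 24: x0=(-0.7639, 2.6408) x1=(-0.1107, 1.0858) x2=(-0.4428, -1.3131) x3=(1.0062, 2.1288)
step 25: x0=(-0.7812, 2.6737) x1=(-0.1041, 1.0786) x2=(-0.4350, -1.3099) x3=(0.9992, 2.1487)
step 0 velocities: v0=(-0.6300, -0.3100) v1=(0.2200, 0.4300) v2=(0.3900, 0.1600) v3=(-0.3300, 1.0000)
step 0: KE=0.9759, PE=0.8469, E=1.8228
step 25 velocities: v0=(-0.8661, 1.6448) v1=(0.3324, -0.3589) v2=(0.3901, 0.1605) v3=(-0.3505, 0.9937)
step 25: KE=1.7807, PE=-0.0128, E=1.7678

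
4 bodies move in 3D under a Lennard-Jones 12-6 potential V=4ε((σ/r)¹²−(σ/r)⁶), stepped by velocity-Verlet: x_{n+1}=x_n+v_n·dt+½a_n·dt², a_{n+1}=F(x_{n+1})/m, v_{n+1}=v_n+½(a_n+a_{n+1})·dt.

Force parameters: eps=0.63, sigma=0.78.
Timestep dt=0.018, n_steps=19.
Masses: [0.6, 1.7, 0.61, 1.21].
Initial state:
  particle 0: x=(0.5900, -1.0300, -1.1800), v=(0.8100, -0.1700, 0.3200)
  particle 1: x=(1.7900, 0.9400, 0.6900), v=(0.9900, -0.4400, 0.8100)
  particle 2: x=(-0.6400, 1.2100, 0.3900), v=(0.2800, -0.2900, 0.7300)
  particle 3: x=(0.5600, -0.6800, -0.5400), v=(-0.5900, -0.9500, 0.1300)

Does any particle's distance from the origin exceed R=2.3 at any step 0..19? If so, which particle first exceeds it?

step 0: x0=(0.5900, -1.0300, -1.1800) x1=(1.7900, 0.9400, 0.6900) x2=(-0.6400, 1.2100, 0.3900) x3=(0.5600, -0.6800, -0.5400)
step 1: x0=(0.6053, -1.0409, -1.1886) x1=(1.8078, 0.9321, 0.7046) x2=(-0.6350, 1.2048, 0.4031) x3=(0.5490, -0.6932, -0.5305)
step 2: x0=(0.6222, -1.0625, -1.2174) x1=(1.8256, 0.9242, 0.7192) x2=(-0.6299, 1.1996, 0.4163) x3=(0.5372, -0.7011, -0.5111)
step 3: x0=(0.6399, -1.0871, -1.2520) x1=(1.8435, 0.9162, 0.7337) x2=(-0.6249, 1.1943, 0.4294) x3=(0.5251, -0.7075, -0.4887)
step 4: x0=(0.6577, -1.1119, -1.2872) x1=(1.8613, 0.9083, 0.7483) x2=(-0.6198, 1.1891, 0.4425) x3=(0.5129, -0.7138, -0.4660)
step 5: x0=(0.6753, -1.1364, -1.3216) x1=(1.8791, 0.9004, 0.7629) x2=(-0.6147, 1.1839, 0.4557) x3=(0.5008, -0.7203, -0.4438)
step 6: x0=(0.6927, -1.1604, -1.3551) x1=(1.8969, 0.8925, 0.7775) x2=(-0.6097, 1.1786, 0.4688) x3=(0.4887, -0.7270, -0.4220)
step 7: x0=(0.7100, -1.1840, -1.3878) x1=(1.9147, 0.8845, 0.7920) x2=(-0.6046, 1.1734, 0.4819) x3=(0.4768, -0.7339, -0.4006)
step 8: x0=(0.7271, -1.2074, -1.4198) x1=(1.9325, 0.8766, 0.8066) x2=(-0.5995, 1.1681, 0.4951) x3=(0.4649, -0.7409, -0.3794)
step 9: x0=(0.7441, -1.2306, -1.4515) x1=(1.9503, 0.8687, 0.8212) x2=(-0.5944, 1.1629, 0.5082) x3=(0.4531, -0.7479, -0.3585)
step 10: x0=(0.7611, -1.2536, -1.4828) x1=(1.9681, 0.8608, 0.8358) x2=(-0.5893, 1.1576, 0.5213) x3=(0.4413, -0.7551, -0.3378)
step 11: x0=(0.7779, -1.2766, -1.5138) x1=(1.9859, 0.8528, 0.8503) x2=(-0.5843, 1.1523, 0.5344) x3=(0.4295, -0.7623, -0.3172)
step 12: x0=(0.7947, -1.2994, -1.5447) x1=(2.0037, 0.8449, 0.8649) x2=(-0.5792, 1.1471, 0.5476) x3=(0.4178, -0.7696, -0.2966)
step 13: x0=(0.8115, -1.3222, -1.5754) x1=(2.0215, 0.8370, 0.8795) x2=(-0.5741, 1.1418, 0.5607) x3=(0.4061, -0.7769, -0.2762)
step 14: x0=(0.8282, -1.3449, -1.6061) x1=(2.0393, 0.8290, 0.8940) x2=(-0.5690, 1.1365, 0.5738) x3=(0.3944, -0.7842, -0.2558)
step 15: x0=(0.8449, -1.3676, -1.6366) x1=(2.0571, 0.8211, 0.9086) x2=(-0.5639, 1.1312, 0.5869) x3=(0.3827, -0.7915, -0.2354)
step 16: x0=(0.8616, -1.3903, -1.6671) x1=(2.0749, 0.8132, 0.9232) x2=(-0.5587, 1.1260, 0.6000) x3=(0.3711, -0.7988, -0.2151)
step 17: x0=(0.8783, -1.4130, -1.6975) x1=(2.0927, 0.8052, 0.9377) x2=(-0.5536, 1.1207, 0.6132) x3=(0.3594, -0.8061, -0.1948)
step 18: x0=(0.8949, -1.4356, -1.7279) x1=(2.1105, 0.7973, 0.9523) x2=(-0.5485, 1.1154, 0.6263) x3=(0.3478, -0.8135, -0.1745)
step 19: x0=(0.9116, -1.4582, -1.7582) x1=(2.1283, 0.7894, 0.9669) x2=(-0.5434, 1.1101, 0.6394) x3=(0.3361, -0.8208, -0.1542)

yes, particle 1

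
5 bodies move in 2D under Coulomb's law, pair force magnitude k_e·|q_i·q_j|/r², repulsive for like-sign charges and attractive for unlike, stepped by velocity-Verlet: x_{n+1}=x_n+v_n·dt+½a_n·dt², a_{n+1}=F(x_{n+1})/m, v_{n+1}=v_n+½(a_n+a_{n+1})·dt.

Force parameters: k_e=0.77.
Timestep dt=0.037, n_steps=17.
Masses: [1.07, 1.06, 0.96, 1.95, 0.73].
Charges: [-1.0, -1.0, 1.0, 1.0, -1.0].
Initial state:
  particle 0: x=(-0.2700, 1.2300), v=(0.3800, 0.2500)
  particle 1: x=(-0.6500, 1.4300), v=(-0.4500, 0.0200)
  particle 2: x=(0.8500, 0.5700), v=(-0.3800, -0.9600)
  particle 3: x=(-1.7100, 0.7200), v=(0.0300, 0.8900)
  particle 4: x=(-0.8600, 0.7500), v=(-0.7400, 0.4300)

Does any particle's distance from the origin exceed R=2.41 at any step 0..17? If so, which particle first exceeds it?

no

step 0: x0=(-0.2700, 1.2300) x1=(-0.6500, 1.4300) x2=(0.8500, 0.5700) x3=(-1.7100, 0.7200) x4=(-0.8600, 0.7500)
step 1: x0=(-0.2529, 1.2383) x1=(-0.6689, 1.4327) x2=(0.8354, 0.5348) x3=(-1.7083, 0.7531) x4=(-0.8895, 0.7637)
step 2: x0=(-0.2301, 1.2452) x1=(-0.6916, 1.4387) x2=(0.8198, 0.5001) x3=(-1.7054, 0.7864) x4=(-0.9235, 0.7732)
step 3: x0=(-0.2026, 1.2508) x1=(-0.7177, 1.4477) x2=(0.8031, 0.4660) x3=(-1.7011, 0.8201) x4=(-0.9620, 0.7787)
step 4: x0=(-0.1708, 1.2554) x1=(-0.7465, 1.4591) x2=(0.7854, 0.4326) x3=(-1.6954, 0.8539) x4=(-1.0052, 0.7807)
step 5: x0=(-0.1355, 1.2592) x1=(-0.7776, 1.4726) x2=(0.7669, 0.3998) x3=(-1.6881, 0.8879) x4=(-1.0533, 0.7796)
step 6: x0=(-0.0973, 1.2622) x1=(-0.8106, 1.4878) x2=(0.7474, 0.3677) x3=(-1.6790, 0.9221) x4=(-1.1066, 0.7759)
step 7: x0=(-0.0567, 1.2645) x1=(-0.8451, 1.5044) x2=(0.7270, 0.3363) x3=(-1.6679, 0.9562) x4=(-1.1654, 0.7705)
step 8: x0=(-0.0139, 1.2660) x1=(-0.8811, 1.5221) x2=(0.7058, 0.3057) x3=(-1.6544, 0.9900) x4=(-1.2304, 0.7642)
step 9: x0=(0.0305, 1.2668) x1=(-0.9184, 1.5407) x2=(0.6839, 0.2759) x3=(-1.6382, 1.0231) x4=(-1.3022, 0.7586)
step 10: x0=(0.0765, 1.2668) x1=(-0.9569, 1.5599) x2=(0.6612, 0.2469) x3=(-1.6191, 1.0548) x4=(-1.3814, 0.7559)
step 11: x0=(0.1236, 1.2662) x1=(-0.9967, 1.5793) x2=(0.6379, 0.2188) x3=(-1.5969, 1.0841) x4=(-1.4678, 0.7590)
step 12: x0=(0.1718, 1.2647) x1=(-1.0377, 1.5988) x2=(0.6140, 0.1915) x3=(-1.5724, 1.1100) x4=(-1.5596, 0.7715)
step 13: x0=(0.2209, 1.2624) x1=(-1.0800, 1.6178) x2=(0.5896, 0.1651) x3=(-1.5468, 1.1319) x4=(-1.6528, 0.7951)
step 14: x0=(0.2707, 1.2594) x1=(-1.1237, 1.6361) x2=(0.5647, 0.1397) x3=(-1.5216, 1.1506) x4=(-1.7435, 0.8284)
step 15: x0=(0.3210, 1.2555) x1=(-1.1686, 1.6532) x2=(0.5395, 0.1151) x3=(-1.4974, 1.1675) x4=(-1.8297, 0.8682)
step 16: x0=(0.3717, 1.2508) x1=(-1.2149, 1.6687) x2=(0.5139, 0.0914) x3=(-1.4743, 1.1840) x4=(-1.9116, 0.9117)
step 17: x0=(0.4228, 1.2454) x1=(-1.2622, 1.6818) x2=(0.4882, 0.0686) x3=(-1.4520, 1.2010) x4=(-1.9898, 0.9570)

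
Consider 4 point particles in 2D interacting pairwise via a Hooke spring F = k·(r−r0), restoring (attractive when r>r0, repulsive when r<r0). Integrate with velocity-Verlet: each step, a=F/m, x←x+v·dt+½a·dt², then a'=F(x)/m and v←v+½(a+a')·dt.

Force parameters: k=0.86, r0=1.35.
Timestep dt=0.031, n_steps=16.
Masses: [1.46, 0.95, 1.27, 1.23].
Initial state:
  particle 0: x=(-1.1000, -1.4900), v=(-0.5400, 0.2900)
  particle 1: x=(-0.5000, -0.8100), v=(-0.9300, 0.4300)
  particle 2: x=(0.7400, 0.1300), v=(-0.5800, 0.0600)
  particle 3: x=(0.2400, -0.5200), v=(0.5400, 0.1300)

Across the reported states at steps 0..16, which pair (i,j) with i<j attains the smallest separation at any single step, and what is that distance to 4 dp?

step 0: x0=(-1.1000, -1.4900) x1=(-0.5000, -0.8100) x2=(0.7400, 0.1300) x3=(0.2400, -0.5200)
step 1: x0=(-1.1165, -1.4808) x1=(-0.5289, -0.7966) x2=(0.7218, 0.1317) x3=(0.2567, -0.5161)
step 2: x0=(-1.1326, -1.4714) x1=(-0.5577, -0.7829) x2=(0.7032, 0.1332) x3=(0.2734, -0.5125)
step 3: x0=(-1.1482, -1.4616) x1=(-0.5866, -0.7689) x2=(0.6841, 0.1344) x3=(0.2899, -0.5093)
step 4: x0=(-1.1633, -1.4515) x1=(-0.6154, -0.7546) x2=(0.6646, 0.1354) x3=(0.3063, -0.5065)
step 5: x0=(-1.1780, -1.4410) x1=(-0.6442, -0.7400) x2=(0.6446, 0.1363) x3=(0.3226, -0.5041)
step 6: x0=(-1.1921, -1.4303) x1=(-0.6729, -0.7250) x2=(0.6242, 0.1369) x3=(0.3386, -0.5021)
step 7: x0=(-1.2058, -1.4193) x1=(-0.7014, -0.7097) x2=(0.6034, 0.1375) x3=(0.3544, -0.5007)
step 8: x0=(-1.2189, -1.4079) x1=(-0.7298, -0.6940) x2=(0.5821, 0.1379) x3=(0.3700, -0.4998)
step 9: x0=(-1.2315, -1.3963) x1=(-0.7580, -0.6778) x2=(0.5603, 0.1382) x3=(0.3853, -0.4995)
step 10: x0=(-1.2436, -1.3844) x1=(-0.7860, -0.6613) x2=(0.5380, 0.1385) x3=(0.4003, -0.4998)
step 11: x0=(-1.2551, -1.3723) x1=(-0.8138, -0.6443) x2=(0.5152, 0.1387) x3=(0.4150, -0.5007)
step 12: x0=(-1.2661, -1.3599) x1=(-0.8412, -0.6268) x2=(0.4919, 0.1390) x3=(0.4294, -0.5022)
step 13: x0=(-1.2766, -1.3472) x1=(-0.8684, -0.6089) x2=(0.4680, 0.1392) x3=(0.4435, -0.5043)
step 14: x0=(-1.2865, -1.3343) x1=(-0.8952, -0.5906) x2=(0.4436, 0.1394) x3=(0.4572, -0.5071)
step 15: x0=(-1.2958, -1.3212) x1=(-0.9217, -0.5718) x2=(0.4186, 0.1396) x3=(0.4706, -0.5105)
step 16: x0=(-1.3046, -1.3078) x1=(-0.9479, -0.5525) x2=(0.3931, 0.1398) x3=(0.4836, -0.5146)

pair (2,3), distance 0.6439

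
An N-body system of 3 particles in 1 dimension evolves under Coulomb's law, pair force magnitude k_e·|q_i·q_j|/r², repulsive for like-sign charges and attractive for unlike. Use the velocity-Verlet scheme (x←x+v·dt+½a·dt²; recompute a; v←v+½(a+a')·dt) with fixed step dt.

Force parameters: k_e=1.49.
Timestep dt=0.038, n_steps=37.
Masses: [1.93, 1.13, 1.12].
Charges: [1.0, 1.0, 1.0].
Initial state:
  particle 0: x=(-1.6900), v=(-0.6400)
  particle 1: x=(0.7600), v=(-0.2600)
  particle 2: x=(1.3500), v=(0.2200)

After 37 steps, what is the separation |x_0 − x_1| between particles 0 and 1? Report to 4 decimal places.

step 0: x0=(-1.6900) x1=(0.7600) x2=(1.3500)
step 1: x0=(-1.7145) x1=(0.7475) x2=(1.3612)
step 2: x0=(-1.7392) x1=(0.7303) x2=(1.3778)
step 3: x0=(-1.7643) x1=(0.7089) x2=(1.3991)
step 4: x0=(-1.7897) x1=(0.6838) x2=(1.4246)
step 5: x0=(-1.8153) x1=(0.6555) x2=(1.4538)
step 6: x0=(-1.8413) x1=(0.6246) x2=(1.4862)
step 7: x0=(-1.8675) x1=(0.5914) x2=(1.5214)
step 8: x0=(-1.8940) x1=(0.5563) x2=(1.5590)
step 9: x0=(-1.9208) x1=(0.5196) x2=(1.5986)
step 10: x0=(-1.9479) x1=(0.4816) x2=(1.6400)
step 11: x0=(-1.9752) x1=(0.4426) x2=(1.6831)
step 12: x0=(-2.0028) x1=(0.4026) x2=(1.7275)
step 13: x0=(-2.0307) x1=(0.3618) x2=(1.7731)
step 14: x0=(-2.0589) x1=(0.3205) x2=(1.8199)
step 15: x0=(-2.0873) x1=(0.2786) x2=(1.8676)
step 16: x0=(-2.1160) x1=(0.2363) x2=(1.9162)
step 17: x0=(-2.1450) x1=(0.1937) x2=(1.9656)
step 18: x0=(-2.1742) x1=(0.1508) x2=(2.0157)
step 19: x0=(-2.2037) x1=(0.1077) x2=(2.0665)
step 20: x0=(-2.2335) x1=(0.0645) x2=(2.1179)
step 21: x0=(-2.2636) x1=(0.0212) x2=(2.1699)
step 22: x0=(-2.2939) x1=(-0.0221) x2=(2.2224)
step 23: x0=(-2.3245) x1=(-0.0655) x2=(2.2753)
step 24: x0=(-2.3553) x1=(-0.1088) x2=(2.3287)
step 25: x0=(-2.3865) x1=(-0.1521) x2=(2.3825)
step 26: x0=(-2.4179) x1=(-0.1953) x2=(2.4367)
step 27: x0=(-2.4495) x1=(-0.2384) x2=(2.4912)
step 28: x0=(-2.4815) x1=(-0.2814) x2=(2.5461)
step 29: x0=(-2.5137) x1=(-0.3242) x2=(2.6013)
step 30: x0=(-2.5462) x1=(-0.3668) x2=(2.6568)
step 31: x0=(-2.5790) x1=(-0.4092) x2=(2.7126)
step 32: x0=(-2.6121) x1=(-0.4514) x2=(2.7686)
step 33: x0=(-2.6454) x1=(-0.4934) x2=(2.8249)
step 34: x0=(-2.6790) x1=(-0.5352) x2=(2.8814)
step 35: x0=(-2.7129) x1=(-0.5767) x2=(2.9382)
step 36: x0=(-2.7471) x1=(-0.6179) x2=(2.9952)
step 37: x0=(-2.7815) x1=(-0.6589) x2=(3.0523)

2.1226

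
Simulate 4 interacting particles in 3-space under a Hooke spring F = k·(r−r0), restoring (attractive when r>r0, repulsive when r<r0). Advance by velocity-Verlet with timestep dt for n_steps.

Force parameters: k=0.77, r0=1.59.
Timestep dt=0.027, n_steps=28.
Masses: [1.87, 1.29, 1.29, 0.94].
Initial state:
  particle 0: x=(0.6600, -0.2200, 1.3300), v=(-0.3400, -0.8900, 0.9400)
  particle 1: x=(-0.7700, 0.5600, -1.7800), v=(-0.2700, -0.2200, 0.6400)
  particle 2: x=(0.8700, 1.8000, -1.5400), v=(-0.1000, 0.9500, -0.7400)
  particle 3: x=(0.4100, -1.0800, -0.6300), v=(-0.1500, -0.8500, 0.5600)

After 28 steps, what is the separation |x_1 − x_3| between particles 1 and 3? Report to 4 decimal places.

step 0: x0=(0.6600, -0.2200, 1.3300) x1=(-0.7700, 0.5600, -1.7800) x2=(0.8700, 1.8000, -1.5400) x3=(0.4100, -1.0800, -0.6300)
step 1: x0=(0.6507, -0.2438, 1.3548) x1=(-0.7770, 0.5539, -1.7623) x2=(0.8671, 1.8250, -1.5596) x3=(0.4059, -1.1023, -0.6150)
step 2: x0=(0.6412, -0.2673, 1.3785) x1=(-0.7832, 0.5475, -1.7436) x2=(0.8640, 1.8488, -1.5782) x3=(0.4018, -1.1233, -0.6001)
step 3: x0=(0.6315, -0.2903, 1.4009) x1=(-0.7888, 0.5409, -1.7240) x2=(0.8605, 1.8713, -1.5960) x3=(0.3976, -1.1430, -0.5855)
step 4: x0=(0.6215, -0.3128, 1.4222) x1=(-0.7937, 0.5339, -1.7035) x2=(0.8566, 1.8925, -1.6128) x3=(0.3934, -1.1613, -0.5710)
step 5: x0=(0.6114, -0.3349, 1.4423) x1=(-0.7980, 0.5267, -1.6821) x2=(0.8524, 1.9122, -1.6286) x3=(0.3891, -1.1782, -0.5568)
step 6: x0=(0.6010, -0.3566, 1.4612) x1=(-0.8015, 0.5192, -1.6597) x2=(0.8479, 1.9306, -1.6434) x3=(0.3848, -1.1937, -0.5428)
step 7: x0=(0.5905, -0.3777, 1.4789) x1=(-0.8043, 0.5113, -1.6365) x2=(0.8430, 1.9474, -1.6571) x3=(0.3804, -1.2077, -0.5290)
step 8: x0=(0.5797, -0.3984, 1.4953) x1=(-0.8064, 0.5032, -1.6123) x2=(0.8377, 1.9628, -1.6698) x3=(0.3759, -1.2202, -0.5155)
step 9: x0=(0.5687, -0.4186, 1.5104) x1=(-0.8079, 0.4948, -1.5873) x2=(0.8320, 1.9767, -1.6814) x3=(0.3714, -1.2313, -0.5022)
step 10: x0=(0.5576, -0.4382, 1.5243) x1=(-0.8086, 0.4861, -1.5613) x2=(0.8260, 1.9889, -1.6919) x3=(0.3669, -1.2409, -0.4892)
step 11: x0=(0.5462, -0.4573, 1.5370) x1=(-0.8087, 0.4772, -1.5346) x2=(0.8196, 1.9996, -1.7012) x3=(0.3623, -1.2489, -0.4765)
step 12: x0=(0.5347, -0.4759, 1.5484) x1=(-0.8080, 0.4680, -1.5069) x2=(0.8128, 2.0087, -1.7093) x3=(0.3577, -1.2555, -0.4641)
step 13: x0=(0.5230, -0.4940, 1.5586) x1=(-0.8067, 0.4585, -1.4784) x2=(0.8056, 2.0161, -1.7163) x3=(0.3530, -1.2605, -0.4519)
step 14: x0=(0.5111, -0.5114, 1.5675) x1=(-0.8047, 0.4487, -1.4491) x2=(0.7981, 2.0219, -1.7220) x3=(0.3483, -1.2640, -0.4400)
step 15: x0=(0.4990, -0.5283, 1.5751) x1=(-0.8020, 0.4387, -1.4190) x2=(0.7901, 2.0260, -1.7265) x3=(0.3435, -1.2660, -0.4285)
step 16: x0=(0.4868, -0.5447, 1.5815) x1=(-0.7987, 0.4285, -1.3881) x2=(0.7817, 2.0284, -1.7298) x3=(0.3387, -1.2664, -0.4172)
step 17: x0=(0.4744, -0.5604, 1.5867) x1=(-0.7947, 0.4180, -1.3565) x2=(0.7730, 2.0291, -1.7318) x3=(0.3339, -1.2654, -0.4062)
step 18: x0=(0.4618, -0.5756, 1.5906) x1=(-0.7901, 0.4074, -1.3241) x2=(0.7638, 2.0282, -1.7325) x3=(0.3291, -1.2629, -0.3956)
step 19: x0=(0.4492, -0.5902, 1.5933) x1=(-0.7848, 0.3964, -1.2910) x2=(0.7543, 2.0254, -1.7320) x3=(0.3242, -1.2589, -0.3852)
step 20: x0=(0.4363, -0.6042, 1.5948) x1=(-0.7790, 0.3853, -1.2571) x2=(0.7444, 2.0210, -1.7301) x3=(0.3193, -1.2535, -0.3752)
step 21: x0=(0.4233, -0.6175, 1.5950) x1=(-0.7725, 0.3740, -1.2227) x2=(0.7341, 2.0148, -1.7270) x3=(0.3144, -1.2466, -0.3655)
step 22: x0=(0.4102, -0.6303, 1.5941) x1=(-0.7655, 0.3625, -1.1875) x2=(0.7234, 2.0070, -1.7226) x3=(0.3095, -1.2383, -0.3561)
step 23: x0=(0.3970, -0.6425, 1.5921) x1=(-0.7579, 0.3509, -1.1517) x2=(0.7123, 1.9974, -1.7169) x3=(0.3045, -1.2286, -0.3470)
step 24: x0=(0.3837, -0.6541, 1.5888) x1=(-0.7497, 0.3391, -1.1154) x2=(0.7008, 1.9861, -1.7098) x3=(0.2996, -1.2176, -0.3382)
step 25: x0=(0.3702, -0.6650, 1.5845) x1=(-0.7411, 0.3271, -1.0785) x2=(0.6890, 1.9731, -1.7015) x3=(0.2947, -1.2053, -0.3297)
step 26: x0=(0.3566, -0.6754, 1.5790) x1=(-0.7319, 0.3151, -1.0410) x2=(0.6768, 1.9584, -1.6919) x3=(0.2897, -1.1916, -0.3215)
step 27: x0=(0.3430, -0.6852, 1.5724) x1=(-0.7222, 0.3029, -1.0030) x2=(0.6642, 1.9421, -1.6810) x3=(0.2849, -1.1768, -0.3136)
step 28: x0=(0.3292, -0.6943, 1.5648) x1=(-0.7120, 0.2906, -0.9646) x2=(0.6513, 1.9241, -1.6688) x3=(0.2800, -1.1607, -0.3061)

1.8772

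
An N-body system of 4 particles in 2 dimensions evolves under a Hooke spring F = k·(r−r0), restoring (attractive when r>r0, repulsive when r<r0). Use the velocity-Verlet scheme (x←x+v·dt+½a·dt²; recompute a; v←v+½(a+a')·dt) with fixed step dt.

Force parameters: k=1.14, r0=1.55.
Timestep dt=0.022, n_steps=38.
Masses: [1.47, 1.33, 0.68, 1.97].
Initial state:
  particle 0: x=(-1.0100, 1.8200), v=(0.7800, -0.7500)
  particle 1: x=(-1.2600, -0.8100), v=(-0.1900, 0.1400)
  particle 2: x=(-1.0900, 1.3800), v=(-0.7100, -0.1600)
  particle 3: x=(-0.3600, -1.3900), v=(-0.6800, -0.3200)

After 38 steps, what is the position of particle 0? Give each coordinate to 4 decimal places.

(-0.2303, 0.7763)

step 0: x0=(-1.0100, 1.8200) x1=(-1.2600, -0.8100) x2=(-1.0900, 1.3800) x3=(-0.3600, -1.3900)
step 1: x0=(-0.9928, 1.8032) x1=(-1.2642, -0.8065) x2=(-1.1056, 1.3753) x3=(-0.3750, -1.3967)
step 2: x0=(-0.9753, 1.7857) x1=(-1.2686, -0.8022) x2=(-1.1212, 1.3681) x3=(-0.3901, -1.4026)
step 3: x0=(-0.9577, 1.7677) x1=(-1.2730, -0.7971) x2=(-1.1368, 1.3586) x3=(-0.4052, -1.4077)
step 4: x0=(-0.9398, 1.7490) x1=(-1.2775, -0.7912) x2=(-1.1526, 1.3467) x3=(-0.4204, -1.4122)
step 5: x0=(-0.9217, 1.7296) x1=(-1.2822, -0.7845) x2=(-1.1685, 1.3325) x3=(-0.4357, -1.4159)
step 6: x0=(-0.9034, 1.7097) x1=(-1.2869, -0.7770) x2=(-1.1846, 1.3161) x3=(-0.4510, -1.4188)
step 7: x0=(-0.8847, 1.6891) x1=(-1.2917, -0.7688) x2=(-1.2010, 1.2976) x3=(-0.4663, -1.4211)
step 8: x0=(-0.8659, 1.6679) x1=(-1.2966, -0.7599) x2=(-1.2177, 1.2769) x3=(-0.4817, -1.4227)
step 9: x0=(-0.8467, 1.6460) x1=(-1.3016, -0.7502) x2=(-1.2347, 1.2543) x3=(-0.4972, -1.4236)
step 10: x0=(-0.8273, 1.6236) x1=(-1.3066, -0.7399) x2=(-1.2520, 1.2298) x3=(-0.5126, -1.4238)
step 11: x0=(-0.8076, 1.6004) x1=(-1.3118, -0.7289) x2=(-1.2696, 1.2035) x3=(-0.5281, -1.4233)
step 12: x0=(-0.7876, 1.5767) x1=(-1.3170, -0.7173) x2=(-1.2876, 1.1754) x3=(-0.5437, -1.4223)
step 13: x0=(-0.7674, 1.5523) x1=(-1.3223, -0.7051) x2=(-1.3059, 1.1457) x3=(-0.5592, -1.4206)
step 14: x0=(-0.7470, 1.5273) x1=(-1.3277, -0.6923) x2=(-1.3245, 1.1145) x3=(-0.5747, -1.4183)
step 15: x0=(-0.7264, 1.5017) x1=(-1.3332, -0.6789) x2=(-1.3434, 1.0818) x3=(-0.5903, -1.4154)
step 16: x0=(-0.7056, 1.4755) x1=(-1.3387, -0.6650) x2=(-1.3626, 1.0477) x3=(-0.6059, -1.4119)
step 17: x0=(-0.6845, 1.4487) x1=(-1.3443, -0.6506) x2=(-1.3820, 1.0124) x3=(-0.6214, -1.4079)
step 18: x0=(-0.6634, 1.4213) x1=(-1.3499, -0.6358) x2=(-1.4017, 0.9759) x3=(-0.6370, -1.4034)
step 19: x0=(-0.6420, 1.3934) x1=(-1.3557, -0.6206) x2=(-1.4217, 0.9383) x3=(-0.6525, -1.3983)
step 20: x0=(-0.6205, 1.3649) x1=(-1.3614, -0.6049) x2=(-1.4419, 0.8998) x3=(-0.6680, -1.3928)
step 21: x0=(-0.5990, 1.3358) x1=(-1.3673, -0.5889) x2=(-1.4623, 0.8604) x3=(-0.6835, -1.3868)
step 22: x0=(-0.5773, 1.3063) x1=(-1.3732, -0.5726) x2=(-1.4828, 0.8202) x3=(-0.6990, -1.3804)
step 23: x0=(-0.5555, 1.2762) x1=(-1.3791, -0.5561) x2=(-1.5036, 0.7793) x3=(-0.7145, -1.3735)
step 24: x0=(-0.5337, 1.2457) x1=(-1.3851, -0.5392) x2=(-1.5245, 0.7379) x3=(-0.7299, -1.3663)
step 25: x0=(-0.5118, 1.2146) x1=(-1.3911, -0.5222) x2=(-1.5455, 0.6959) x3=(-0.7453, -1.3587)
step 26: x0=(-0.4899, 1.1832) x1=(-1.3971, -0.5049) x2=(-1.5667, 0.6536) x3=(-0.7606, -1.3507)
step 27: x0=(-0.4679, 1.1513) x1=(-1.4032, -0.4876) x2=(-1.5880, 0.6110) x3=(-0.7759, -1.3424)
step 28: x0=(-0.4460, 1.1189) x1=(-1.4093, -0.4701) x2=(-1.6093, 0.5683) x3=(-0.7911, -1.3338)
step 29: x0=(-0.4241, 1.0862) x1=(-1.4154, -0.4526) x2=(-1.6308, 0.5254) x3=(-0.8063, -1.3249)
step 30: x0=(-0.4022, 1.0531) x1=(-1.4215, -0.4350) x2=(-1.6524, 0.4825) x3=(-0.8214, -1.3158)
step 31: x0=(-0.3804, 1.0196) x1=(-1.4276, -0.4174) x2=(-1.6741, 0.4398) x3=(-0.8364, -1.3064)
step 32: x0=(-0.3587, 0.9858) x1=(-1.4337, -0.3998) x2=(-1.6959, 0.3972) x3=(-0.8514, -1.2968)
step 33: x0=(-0.3370, 0.9516) x1=(-1.4398, -0.3823) x2=(-1.7178, 0.3549) x3=(-0.8663, -1.2871)
step 34: x0=(-0.3154, 0.9172) x1=(-1.4458, -0.3648) x2=(-1.7399, 0.3130) x3=(-0.8811, -1.2771)
step 35: x0=(-0.2939, 0.8824) x1=(-1.4517, -0.3475) x2=(-1.7621, 0.2715) x3=(-0.8958, -1.2671)
step 36: x0=(-0.2726, 0.8473) x1=(-1.4575, -0.3302) x2=(-1.7845, 0.2304) x3=(-0.9105, -1.2569)
step 37: x0=(-0.2513, 0.8119) x1=(-1.4632, -0.3130) x2=(-1.8072, 0.1899) x3=(-0.9250, -1.2466)
step 38: x0=(-0.2303, 0.7763) x1=(-1.4688, -0.2960) x2=(-1.8301, 0.1500) x3=(-0.9395, -1.2362)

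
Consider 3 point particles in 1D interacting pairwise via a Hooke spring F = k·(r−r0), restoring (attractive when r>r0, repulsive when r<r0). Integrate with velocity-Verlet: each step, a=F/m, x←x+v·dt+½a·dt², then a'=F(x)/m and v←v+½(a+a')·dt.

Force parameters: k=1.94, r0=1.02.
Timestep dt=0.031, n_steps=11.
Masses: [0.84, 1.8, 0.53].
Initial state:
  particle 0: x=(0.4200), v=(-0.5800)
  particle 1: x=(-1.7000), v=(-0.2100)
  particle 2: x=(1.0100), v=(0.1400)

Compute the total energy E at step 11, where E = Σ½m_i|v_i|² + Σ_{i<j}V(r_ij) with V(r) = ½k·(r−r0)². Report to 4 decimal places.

step 0: x0=(0.4200) x1=(-1.7000) x2=(1.0100)
step 1: x0=(0.4003) x1=(-1.7051) x2=(1.0121)
step 2: x0=(0.3773) x1=(-1.7072) x2=(1.0097)
step 3: x0=(0.3511) x1=(-1.7066) x2=(1.0027)
step 4: x0=(0.3218) x1=(-1.7031) x2=(0.9910)
step 5: x0=(0.2894) x1=(-1.6968) x2=(0.9747)
step 6: x0=(0.2542) x1=(-1.6878) x2=(0.9538)
step 7: x0=(0.2162) x1=(-1.6762) x2=(0.9282)
step 8: x0=(0.1756) x1=(-1.6620) x2=(0.8982)
step 9: x0=(0.1325) x1=(-1.6454) x2=(0.8638)
step 10: x0=(0.0871) x1=(-1.6265) x2=(0.8252)
step 11: x0=(0.0395) x1=(-1.6053) x2=(0.7826)
step 0 velocities: v0=(-0.5800) v1=(-0.2100) v2=(0.1400)
step 0: KE=0.1862, PE=4.1235, E=4.3096
step 11 velocities: v0=(-1.5669) v1=(0.7151) v2=(-1.4379)
step 11: KE=2.0393, PE=2.2682, E=4.3075

4.3075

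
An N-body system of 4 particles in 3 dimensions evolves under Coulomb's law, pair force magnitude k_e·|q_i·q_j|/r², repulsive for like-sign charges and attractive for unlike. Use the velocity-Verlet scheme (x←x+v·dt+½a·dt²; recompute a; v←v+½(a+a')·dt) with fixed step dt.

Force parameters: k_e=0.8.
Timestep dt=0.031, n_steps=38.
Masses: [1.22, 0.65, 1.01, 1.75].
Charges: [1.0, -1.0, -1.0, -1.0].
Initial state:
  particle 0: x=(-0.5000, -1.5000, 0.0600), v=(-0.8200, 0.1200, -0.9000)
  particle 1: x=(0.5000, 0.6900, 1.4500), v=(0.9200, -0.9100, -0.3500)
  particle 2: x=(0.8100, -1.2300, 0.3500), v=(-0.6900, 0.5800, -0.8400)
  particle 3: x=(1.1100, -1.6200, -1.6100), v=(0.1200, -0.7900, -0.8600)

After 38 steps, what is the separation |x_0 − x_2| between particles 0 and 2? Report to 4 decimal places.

1.0429

step 0: x0=(-0.5000, -1.5000, 0.0600) x1=(0.5000, 0.6900, 1.4500) x2=(0.8100, -1.2300, 0.3500) x3=(1.1100, -1.6200, -1.6100)
step 1: x0=(-0.5252, -1.4962, 0.0321) x1=(0.5285, 0.6619, 1.4392) x2=(0.7884, -1.2121, 0.3240) x3=(1.1137, -1.6445, -1.6367)
step 2: x0=(-0.5500, -1.4923, 0.0043) x1=(0.5568, 0.6338, 1.4285) x2=(0.7664, -1.1944, 0.2980) x3=(1.1174, -1.6690, -1.6635)
step 3: x0=(-0.5743, -1.4883, -0.0236) x1=(0.5851, 0.6060, 1.4179) x2=(0.7441, -1.1769, 0.2719) x3=(1.1210, -1.6936, -1.6903)
step 4: x0=(-0.5983, -1.4841, -0.0514) x1=(0.6133, 0.5783, 1.4075) x2=(0.7213, -1.1595, 0.2459) x3=(1.1246, -1.7182, -1.7172)
step 5: x0=(-0.6218, -1.4798, -0.0791) x1=(0.6414, 0.5507, 1.3972) x2=(0.6981, -1.1424, 0.2199) x3=(1.1282, -1.7429, -1.7441)
step 6: x0=(-0.6448, -1.4754, -0.1068) x1=(0.6694, 0.5233, 1.3870) x2=(0.6745, -1.1254, 0.1938) x3=(1.1317, -1.7676, -1.7712)
step 7: x0=(-0.6675, -1.4709, -0.1345) x1=(0.6973, 0.4961, 1.3770) x2=(0.6506, -1.1086, 0.1677) x3=(1.1352, -1.7923, -1.7983)
step 8: x0=(-0.6898, -1.4663, -0.1621) x1=(0.7252, 0.4691, 1.3671) x2=(0.6262, -1.0921, 0.1416) x3=(1.1387, -1.8171, -1.8254)
step 9: x0=(-0.7116, -1.4615, -0.1897) x1=(0.7530, 0.4422, 1.3574) x2=(0.6014, -1.0757, 0.1154) x3=(1.1422, -1.8419, -1.8526)
step 10: x0=(-0.7330, -1.4566, -0.2173) x1=(0.7807, 0.4155, 1.3479) x2=(0.5762, -1.0595, 0.0891) x3=(1.1456, -1.8667, -1.8799)
step 11: x0=(-0.7540, -1.4515, -0.2448) x1=(0.8084, 0.3890, 1.3386) x2=(0.5505, -1.0435, 0.0628) x3=(1.1490, -1.8916, -1.9073)
step 12: x0=(-0.7746, -1.4464, -0.2722) x1=(0.8360, 0.3627, 1.3294) x2=(0.5244, -1.0278, 0.0364) x3=(1.1524, -1.9165, -1.9347)
step 13: x0=(-0.7948, -1.4411, -0.2996) x1=(0.8636, 0.3366, 1.3205) x2=(0.4979, -1.0122, 0.0099) x3=(1.1558, -1.9415, -1.9621)
step 14: x0=(-0.8146, -1.4357, -0.3269) x1=(0.8912, 0.3107, 1.3117) x2=(0.4710, -0.9969, -0.0167) x3=(1.1591, -1.9664, -1.9896)
step 15: x0=(-0.8340, -1.4302, -0.3542) x1=(0.9188, 0.2849, 1.3032) x2=(0.4436, -0.9817, -0.0434) x3=(1.1624, -1.9915, -2.0172)
step 16: x0=(-0.8529, -1.4245, -0.3814) x1=(0.9464, 0.2593, 1.2949) x2=(0.4157, -0.9668, -0.0702) x3=(1.1657, -2.0165, -2.0448)
step 17: x0=(-0.8715, -1.4187, -0.4086) x1=(0.9739, 0.2339, 1.2868) x2=(0.3874, -0.9521, -0.0972) x3=(1.1690, -2.0416, -2.0725)
step 18: x0=(-0.8896, -1.4128, -0.4357) x1=(1.0015, 0.2087, 1.2789) x2=(0.3586, -0.9375, -0.1243) x3=(1.1723, -2.0668, -2.1002)
step 19: x0=(-0.9074, -1.4067, -0.4628) x1=(1.0292, 0.1836, 1.2712) x2=(0.3293, -0.9232, -0.1515) x3=(1.1755, -2.0920, -2.1279)
step 20: x0=(-0.9247, -1.4006, -0.4897) x1=(1.0568, 0.1587, 1.2638) x2=(0.2996, -0.9091, -0.1789) x3=(1.1788, -2.1172, -2.1557)
step 21: x0=(-0.9416, -1.3942, -0.5166) x1=(1.0845, 0.1339, 1.2565) x2=(0.2693, -0.8951, -0.2064) x3=(1.1820, -2.1424, -2.1836)
step 22: x0=(-0.9581, -1.3878, -0.5435) x1=(1.1122, 0.1093, 1.2495) x2=(0.2386, -0.8814, -0.2340) x3=(1.1852, -2.1677, -2.2115)
step 23: x0=(-0.9741, -1.3812, -0.5702) x1=(1.1400, 0.0848, 1.2427) x2=(0.2073, -0.8679, -0.2618) x3=(1.1883, -2.1930, -2.2394)
step 24: x0=(-0.9898, -1.3744, -0.5969) x1=(1.1678, 0.0604, 1.2361) x2=(0.1755, -0.8545, -0.2898) x3=(1.1915, -2.2183, -2.2674)
step 25: x0=(-1.0050, -1.3675, -0.6235) x1=(1.1957, 0.0361, 1.2297) x2=(0.1432, -0.8414, -0.3179) x3=(1.1947, -2.2437, -2.2954)
step 26: x0=(-1.0198, -1.3604, -0.6501) x1=(1.2237, 0.0119, 1.2235) x2=(0.1103, -0.8285, -0.3462) x3=(1.1978, -2.2691, -2.3234)
step 27: x0=(-1.0341, -1.3532, -0.6765) x1=(1.2517, -0.0121, 1.2175) x2=(0.0769, -0.8157, -0.3746) x3=(1.2009, -2.2946, -2.3515)
step 28: x0=(-1.0480, -1.3458, -0.7029) x1=(1.2798, -0.0361, 1.2117) x2=(0.0430, -0.8032, -0.4032) x3=(1.2040, -2.3200, -2.3797)
step 29: x0=(-1.0615, -1.3383, -0.7292) x1=(1.3079, -0.0600, 1.2060) x2=(0.0085, -0.7909, -0.4320) x3=(1.2071, -2.3455, -2.4078)
step 30: x0=(-1.0745, -1.3305, -0.7554) x1=(1.3361, -0.0839, 1.2006) x2=(-0.0266, -0.7788, -0.4609) x3=(1.2102, -2.3711, -2.4360)
step 31: x0=(-1.0871, -1.3226, -0.7814) x1=(1.3644, -0.1077, 1.1952) x2=(-0.0622, -0.7669, -0.4900) x3=(1.2132, -2.3966, -2.4642)
step 32: x0=(-1.0992, -1.3145, -0.8074) x1=(1.3928, -0.1314, 1.1901) x2=(-0.0984, -0.7553, -0.5192) x3=(1.2163, -2.4222, -2.4925)
step 33: x0=(-1.1108, -1.3061, -0.8333) x1=(1.4212, -0.1550, 1.1851) x2=(-0.1352, -0.7439, -0.5487) x3=(1.2193, -2.4478, -2.5208)
step 34: x0=(-1.1220, -1.2976, -0.8591) x1=(1.4496, -0.1786, 1.1802) x2=(-0.1726, -0.7327, -0.5783) x3=(1.2224, -2.4734, -2.5491)
step 35: x0=(-1.1326, -1.2888, -0.8847) x1=(1.4782, -0.2022, 1.1755) x2=(-0.2106, -0.7218, -0.6080) x3=(1.2254, -2.4991, -2.5774)
step 36: x0=(-1.1428, -1.2797, -0.9103) x1=(1.5067, -0.2257, 1.1709) x2=(-0.2492, -0.7113, -0.6380) x3=(1.2284, -2.5247, -2.6058)
step 37: x0=(-1.1524, -1.2704, -0.9357) x1=(1.5354, -0.2492, 1.1664) x2=(-0.2885, -0.7010, -0.6682) x3=(1.2314, -2.5504, -2.6342)
step 38: x0=(-1.1616, -1.2608, -0.9609) x1=(1.5641, -0.2727, 1.1620) x2=(-0.3284, -0.6910, -0.6985) x3=(1.2344, -2.5762, -2.6626)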